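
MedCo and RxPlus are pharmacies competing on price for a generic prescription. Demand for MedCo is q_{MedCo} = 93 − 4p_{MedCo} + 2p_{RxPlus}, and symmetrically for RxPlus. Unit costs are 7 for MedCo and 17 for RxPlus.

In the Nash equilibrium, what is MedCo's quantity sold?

MedCo's profit: π = (p_{MedCo} − 7)(93 − 4p_{MedCo} + 2p_{RxPlus}).
∂π/∂p_{MedCo} = 121 − 8p_{MedCo} + 2p_{RxPlus} = 0 ⇒ p_{MedCo} = 15.125 + 0.25p_{RxPlus}.
Similarly p_{RxPlus} = 20.125 + 0.25p_{MedCo}.
Substituting the second reaction function into the first: p_{MedCo} = 15.125 + 0.25(20.125 + 0.25p_{MedCo}), which gives 0.9375p_{MedCo} = 645/32 ⇒ p_{MedCo} = 21.5.
Then p_{RxPlus} = 20.125 + 0.25·21.5 = 25.5.
q_{MedCo} = 93 − 4·21.5 + 2·25.5 = 58.

58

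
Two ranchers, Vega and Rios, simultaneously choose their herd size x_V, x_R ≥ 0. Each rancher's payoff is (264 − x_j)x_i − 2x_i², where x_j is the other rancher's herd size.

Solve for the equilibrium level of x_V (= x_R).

52.8

Vega's payoff is (264 − x_R)x_V − 2x_V².
∂π/∂x_V = 264 − x_R − 4x_V = 0, so x_V = 66 − 0.25x_R.
By symmetry x_R = x_V; substituting into the reaction function, 1.25x_V = 66 and x_V = 52.8.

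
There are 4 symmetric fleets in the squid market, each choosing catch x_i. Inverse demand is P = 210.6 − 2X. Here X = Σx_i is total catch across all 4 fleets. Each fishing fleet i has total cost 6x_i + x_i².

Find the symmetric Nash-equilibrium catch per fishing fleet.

A representative fishing fleet's profit is π_i = x_i(210.6 − 2X) − 6x_i − x_i², with X = x_i + Σ_{j≠i} x_j.
First-order condition: 204.6 − 6x_i − 2Σ_{j≠i} x_j = 0.
In a symmetric equilibrium every fishing fleet chooses the same x, so Σ_{j≠i} x_j = 3x. The condition becomes 204.6 − 12x = 0, giving x = 204.6/12 = 17.05.

17.05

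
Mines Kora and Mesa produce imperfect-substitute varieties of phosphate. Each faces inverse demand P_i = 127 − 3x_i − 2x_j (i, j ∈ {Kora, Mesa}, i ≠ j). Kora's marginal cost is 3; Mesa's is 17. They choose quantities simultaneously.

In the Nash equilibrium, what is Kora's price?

Mine Kora's profit: π = x_{Kora}(127 − 3x_{Kora} − 2x_{Mesa}) − 3x_{Kora}.
∂π/∂x_{Kora} = 124 − 6x_{Kora} − 2x_{Mesa} = 0 ⇒ x_{Kora} = 62/3 − (1/3)x_{Mesa}.
Similarly x_{Mesa} = 55/3 − (1/3)x_{Kora}.
Substituting the second reaction function into the first: x_{Kora} = 62/3 − (1/3)(55/3 − (1/3)x_{Kora}), which gives (8/9)x_{Kora} = 131/9 ⇒ x_{Kora} = 16.375.
Then x_{Mesa} = 55/3 − (1/3)·16.375 = 12.875.
P_{Kora} = 127 − 3·16.375 − 2·12.875 = 52.125.

52.125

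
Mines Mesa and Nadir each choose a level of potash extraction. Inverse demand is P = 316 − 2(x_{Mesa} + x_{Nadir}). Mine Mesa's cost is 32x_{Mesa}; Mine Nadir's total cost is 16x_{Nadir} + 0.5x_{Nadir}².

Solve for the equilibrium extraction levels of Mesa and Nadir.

Mine Mesa's profit: π = x_{Mesa}(316 − 2(x_{Mesa} + x_{Nadir})) − 32x_{Mesa}.
∂π/∂x_{Mesa} = 284 − 4x_{Mesa} − 2x_{Nadir} = 0, so x_{Mesa} = 71 − 0.5x_{Nadir}.
For Nadir: ∂π/∂x_{Nadir} = 300 − 5x_{Nadir} − 2x_{Mesa} = 0 ⇒ x_{Nadir} = 60 − 0.4x_{Mesa}.
Solving the two reaction functions simultaneously: (1 − (−0.5)(−0.4))x_{Mesa} = 71 − 0.5·60, so 0.8x_{Mesa} = 41 and x_{Mesa} = 51.25.
Then x_{Nadir} = 60 − 0.4·51.25 = 39.5.

51.25, 39.5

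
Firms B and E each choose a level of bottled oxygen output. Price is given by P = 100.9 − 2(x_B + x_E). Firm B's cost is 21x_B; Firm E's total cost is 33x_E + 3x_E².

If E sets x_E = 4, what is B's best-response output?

17.975

Firm B's profit: π = x_B(100.9 − 2(x_B + x_E)) − 21x_B.
∂π/∂x_B = 79.9 − 4x_B − 2x_E = 0, so x_B = 19.975 − 0.5x_E.
At x_E = 4: x_B = 19.975 − 0.5·4 = 17.975.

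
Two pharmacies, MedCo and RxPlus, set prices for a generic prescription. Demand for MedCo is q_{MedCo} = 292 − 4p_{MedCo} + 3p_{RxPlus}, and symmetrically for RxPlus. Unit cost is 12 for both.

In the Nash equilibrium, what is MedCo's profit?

MedCo's profit: π = (p_{MedCo} − 12)(292 − 4p_{MedCo} + 3p_{RxPlus}).
∂π/∂p_{MedCo} = 340 − 8p_{MedCo} + 3p_{RxPlus} = 0 ⇒ p_{MedCo} = 42.5 + 0.375p_{RxPlus}.
The game is symmetric, so in equilibrium p_{RxPlus} = p_{MedCo}: the reaction function gives 0.625p_{MedCo} = 42.5, hence p_{MedCo} = 68.
q_{MedCo} = 292 − 4·68 + 3·68 = 224.
Profit = (68 − 12)·224 = 12544.

12544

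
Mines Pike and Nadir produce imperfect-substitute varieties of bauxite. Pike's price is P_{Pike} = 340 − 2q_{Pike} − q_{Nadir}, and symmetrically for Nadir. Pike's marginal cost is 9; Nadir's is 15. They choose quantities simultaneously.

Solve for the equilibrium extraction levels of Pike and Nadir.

66.6, 64.6

Mine Pike's profit: π = q_{Pike}(340 − 2q_{Pike} − q_{Nadir}) − 9q_{Pike}.
∂π/∂q_{Pike} = 331 − 4q_{Pike} − q_{Nadir} = 0 ⇒ q_{Pike} = 82.75 − 0.25q_{Nadir}.
Similarly q_{Nadir} = 81.25 − 0.25q_{Pike}.
Substituting the second reaction function into the first: q_{Pike} = 82.75 − 0.25(81.25 − 0.25q_{Pike}), which gives 0.9375q_{Pike} = 62.4375 ⇒ q_{Pike} = 66.6.
Then q_{Nadir} = 81.25 − 0.25·66.6 = 64.6.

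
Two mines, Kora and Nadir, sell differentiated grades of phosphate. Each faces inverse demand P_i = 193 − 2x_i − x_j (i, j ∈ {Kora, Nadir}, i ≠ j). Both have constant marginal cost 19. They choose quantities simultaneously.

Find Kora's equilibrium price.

88.6

Mine Kora's profit: π = x_{Kora}(193 − 2x_{Kora} − x_{Nadir}) − 19x_{Kora}.
∂π/∂x_{Kora} = 174 − 4x_{Kora} − x_{Nadir} = 0 ⇒ x_{Kora} = 43.5 − 0.25x_{Nadir}.
By symmetry x_{Nadir} = x_{Kora}; substituting into the reaction function, 1.25x_{Kora} = 43.5 and x_{Kora} = 34.8.
P_{Kora} = 193 − 2·34.8 − 34.8 = 88.6.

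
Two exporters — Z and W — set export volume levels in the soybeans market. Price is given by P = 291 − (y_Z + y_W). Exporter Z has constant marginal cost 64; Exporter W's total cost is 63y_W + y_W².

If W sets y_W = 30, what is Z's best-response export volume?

98.5

Exporter Z's profit: π = y_Z(291 − (y_Z + y_W)) − 64y_Z.
∂π/∂y_Z = 227 − 2y_Z − y_W = 0, so y_Z = 113.5 − 0.5y_W.
At y_W = 30: y_Z = 113.5 − 0.5·30 = 98.5.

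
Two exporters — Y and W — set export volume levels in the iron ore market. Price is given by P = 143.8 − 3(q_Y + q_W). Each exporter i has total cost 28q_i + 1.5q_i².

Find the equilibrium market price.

85.9

Exporter Y's profit: π = q_Y(143.8 − 3(q_Y + q_W)) − 28q_Y − 1.5q_Y².
∂π/∂q_Y = 115.8 − 9q_Y − 3q_W = 0, so q_Y = 193/15 − (1/3)q_W.
Setting q_Y = q_W in the reaction function: q_Y = 193/15 − (1/3)q_Y, so q_Y = (193/15) / (4/3) = 9.65.
Equilibrium price: P = 143.8 − 3·19.3 = 85.9.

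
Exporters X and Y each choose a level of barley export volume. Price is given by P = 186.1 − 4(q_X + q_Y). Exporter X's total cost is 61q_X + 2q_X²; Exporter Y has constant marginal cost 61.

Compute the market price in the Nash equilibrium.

111.04

Exporter X's profit: π = q_X(186.1 − 4(q_X + q_Y)) − 61q_X − 2q_X².
∂π/∂q_X = 125.1 − 12q_X − 4q_Y = 0, so q_X = 10.425 − (1/3)q_Y.
For Y: ∂π/∂q_Y = 125.1 − 8q_Y − 4q_X = 0 ⇒ q_Y = 15.6375 − 0.5q_X.
Solving the two reaction functions simultaneously: (1 − (−1/3)(−0.5))q_X = 10.425 − (1/3)·15.6375, so (5/6)q_X = 5.2125 and q_X = 6.255.
Then q_Y = 15.6375 − 0.5·6.255 = 12.51.
Equilibrium price: P = 186.1 − 4·18.765 = 111.04.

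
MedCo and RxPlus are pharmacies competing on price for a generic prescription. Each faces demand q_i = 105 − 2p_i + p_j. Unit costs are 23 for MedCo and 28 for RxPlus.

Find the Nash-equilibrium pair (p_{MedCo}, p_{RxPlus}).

MedCo's profit: π = (p_{MedCo} − 23)(105 − 2p_{MedCo} + p_{RxPlus}).
∂π/∂p_{MedCo} = 151 − 4p_{MedCo} + p_{RxPlus} = 0 ⇒ p_{MedCo} = 37.75 + 0.25p_{RxPlus}.
Similarly p_{RxPlus} = 40.25 + 0.25p_{MedCo}.
Plugging p_{RxPlus} into MedCo's best response: p_{MedCo} = 37.75 + 0.25(40.25 + 0.25p_{MedCo}) ⇒ 0.9375p_{MedCo} = 47.8125, so p_{MedCo} = 51.
Then p_{RxPlus} = 40.25 + 0.25·51 = 53.

51, 53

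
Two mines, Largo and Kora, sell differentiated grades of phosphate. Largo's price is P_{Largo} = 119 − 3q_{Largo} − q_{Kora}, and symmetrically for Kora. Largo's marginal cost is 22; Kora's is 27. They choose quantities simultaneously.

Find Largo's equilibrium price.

64

Mine Largo's profit: π = q_{Largo}(119 − 3q_{Largo} − q_{Kora}) − 22q_{Largo}.
∂π/∂q_{Largo} = 97 − 6q_{Largo} − q_{Kora} = 0 ⇒ q_{Largo} = 97/6 − (1/6)q_{Kora}.
Similarly q_{Kora} = 46/3 − (1/6)q_{Largo}.
Plugging q_{Kora} into Largo's best response: q_{Largo} = 97/6 − (1/6)(46/3 − (1/6)q_{Largo}) ⇒ (35/36)q_{Largo} = 245/18, so q_{Largo} = 14.
Then q_{Kora} = 46/3 − (1/6)·14 = 13.
P_{Largo} = 119 − 3·14 − 13 = 64.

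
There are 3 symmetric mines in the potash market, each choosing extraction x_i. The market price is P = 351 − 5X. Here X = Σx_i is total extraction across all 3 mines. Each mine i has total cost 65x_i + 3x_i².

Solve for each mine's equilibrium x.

A representative mine's profit is π_i = x_i(351 − 5X) − 65x_i − 3x_i², with X = x_i + Σ_{j≠i} x_j.
First-order condition: 286 − 16x_i − 5Σ_{j≠i} x_j = 0.
Imposing symmetry (x_j = x for all j) turns Σ_{j≠i} x_j into 2x, so 286 = 26x and x = 11.

11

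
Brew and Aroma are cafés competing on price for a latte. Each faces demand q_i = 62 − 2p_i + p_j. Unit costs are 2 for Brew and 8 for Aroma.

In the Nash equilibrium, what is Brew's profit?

865.28

Brew's profit: π = (p_{Brew} − 2)(62 − 2p_{Brew} + p_{Aroma}).
∂π/∂p_{Brew} = 66 − 4p_{Brew} + p_{Aroma} = 0 ⇒ p_{Brew} = 16.5 + 0.25p_{Aroma}.
Similarly p_{Aroma} = 19.5 + 0.25p_{Brew}.
Plugging p_{Aroma} into Brew's best response: p_{Brew} = 16.5 + 0.25(19.5 + 0.25p_{Brew}) ⇒ 0.9375p_{Brew} = 21.375, so p_{Brew} = 22.8.
Then p_{Aroma} = 19.5 + 0.25·22.8 = 25.2.
q_{Brew} = 62 − 2·22.8 + 25.2 = 41.6.
Profit = (22.8 − 2)·41.6 = 865.28.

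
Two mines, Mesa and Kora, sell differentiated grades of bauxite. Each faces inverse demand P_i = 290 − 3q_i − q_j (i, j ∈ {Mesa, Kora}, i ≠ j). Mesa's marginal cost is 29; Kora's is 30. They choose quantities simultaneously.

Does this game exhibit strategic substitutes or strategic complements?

strategic substitutes

Mine Mesa's profit: π = q_{Mesa}(290 − 3q_{Mesa} − q_{Kora}) − 29q_{Mesa}.
∂π/∂q_{Mesa} = 261 − 6q_{Mesa} − q_{Kora} = 0 ⇒ q_{Mesa} = 43.5 − (1/6)q_{Kora}.
The best-response slope dq_{Mesa}/dq_{Kora} = −1/6 < 0: the reaction function is downward-sloping, so the choices are strategic substitutes.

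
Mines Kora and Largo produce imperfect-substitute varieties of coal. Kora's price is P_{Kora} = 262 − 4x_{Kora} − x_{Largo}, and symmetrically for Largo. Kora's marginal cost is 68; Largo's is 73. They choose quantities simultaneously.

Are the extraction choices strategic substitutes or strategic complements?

Mine Kora's profit: π = x_{Kora}(262 − 4x_{Kora} − x_{Largo}) − 68x_{Kora}.
∂π/∂x_{Kora} = 194 − 8x_{Kora} − x_{Largo} = 0 ⇒ x_{Kora} = 24.25 − 0.125x_{Largo}.
The best-response slope dx_{Kora}/dx_{Largo} = −0.125 < 0: the reaction function is downward-sloping, so the choices are strategic substitutes.

strategic substitutes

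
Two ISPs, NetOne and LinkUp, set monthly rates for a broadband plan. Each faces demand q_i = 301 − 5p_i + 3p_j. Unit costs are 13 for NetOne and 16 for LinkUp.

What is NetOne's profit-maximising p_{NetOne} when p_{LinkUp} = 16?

NetOne's profit: π = (p_{NetOne} − 13)(301 − 5p_{NetOne} + 3p_{LinkUp}).
∂π/∂p_{NetOne} = 366 − 10p_{NetOne} + 3p_{LinkUp} = 0 ⇒ p_{NetOne} = 36.6 + 0.3p_{LinkUp}.
At p_{LinkUp} = 16: p_{NetOne} = 36.6 + 0.3·16 = 41.4.

41.4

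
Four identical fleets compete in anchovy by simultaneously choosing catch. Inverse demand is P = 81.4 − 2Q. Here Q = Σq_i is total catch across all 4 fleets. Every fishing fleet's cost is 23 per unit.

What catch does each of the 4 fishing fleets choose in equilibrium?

A representative fishing fleet's profit is π_i = q_i(81.4 − 2Q) − 23q_i, with Q = q_i + Σ_{j≠i} q_j.
First-order condition: 58.4 − 4q_i − 2Σ_{j≠i} q_j = 0.
In a symmetric equilibrium every fishing fleet chooses the same q, so Σ_{j≠i} q_j = 3q. The condition becomes 58.4 − 10q = 0, giving q = 58.4/10 = 5.84.

5.84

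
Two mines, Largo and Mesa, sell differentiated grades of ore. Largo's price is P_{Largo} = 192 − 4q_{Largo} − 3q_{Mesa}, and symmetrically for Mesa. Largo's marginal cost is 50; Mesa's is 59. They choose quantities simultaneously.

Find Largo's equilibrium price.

103.6

Mine Largo's profit: π = q_{Largo}(192 − 4q_{Largo} − 3q_{Mesa}) − 50q_{Largo}.
∂π/∂q_{Largo} = 142 − 8q_{Largo} − 3q_{Mesa} = 0 ⇒ q_{Largo} = 17.75 − 0.375q_{Mesa}.
Similarly q_{Mesa} = 16.625 − 0.375q_{Largo}.
Plugging q_{Mesa} into Largo's best response: q_{Largo} = 17.75 − 0.375(16.625 − 0.375q_{Largo}) ⇒ (55/64)q_{Largo} = 737/64, so q_{Largo} = 13.4.
Then q_{Mesa} = 16.625 − 0.375·13.4 = 11.6.
P_{Largo} = 192 − 4·13.4 − 3·11.6 = 103.6.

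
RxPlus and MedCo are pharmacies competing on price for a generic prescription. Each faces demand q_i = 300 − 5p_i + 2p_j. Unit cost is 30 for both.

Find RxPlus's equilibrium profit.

RxPlus's profit: π = (p_{RxPlus} − 30)(300 − 5p_{RxPlus} + 2p_{MedCo}).
∂π/∂p_{RxPlus} = 450 − 10p_{RxPlus} + 2p_{MedCo} = 0 ⇒ p_{RxPlus} = 45 + 0.2p_{MedCo}.
Setting p_{RxPlus} = p_{MedCo} in the reaction function: p_{RxPlus} = 45 + 0.2p_{RxPlus}, so p_{RxPlus} = 45 / 0.8 = 56.25.
q_{RxPlus} = 300 − 5·56.25 + 2·56.25 = 131.25.
Profit = (56.25 − 30)·131.25 = 3445.3125.

3445.3125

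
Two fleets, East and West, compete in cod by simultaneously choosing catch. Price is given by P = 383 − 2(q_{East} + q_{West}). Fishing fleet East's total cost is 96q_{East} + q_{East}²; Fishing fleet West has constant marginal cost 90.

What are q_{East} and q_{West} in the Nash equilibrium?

28.1, 59.2

Fishing fleet East's profit: π = q_{East}(383 − 2(q_{East} + q_{West})) − 96q_{East} − q_{East}².
∂π/∂q_{East} = 287 − 6q_{East} − 2q_{West} = 0, so q_{East} = 287/6 − (1/3)q_{West}.
For West: ∂π/∂q_{West} = 293 − 4q_{West} − 2q_{East} = 0 ⇒ q_{West} = 73.25 − 0.5q_{East}.
Substituting the second reaction function into the first: q_{East} = 287/6 − (1/3)(73.25 − 0.5q_{East}), which gives (5/6)q_{East} = 281/12 ⇒ q_{East} = 28.1.
Then q_{West} = 73.25 − 0.5·28.1 = 59.2.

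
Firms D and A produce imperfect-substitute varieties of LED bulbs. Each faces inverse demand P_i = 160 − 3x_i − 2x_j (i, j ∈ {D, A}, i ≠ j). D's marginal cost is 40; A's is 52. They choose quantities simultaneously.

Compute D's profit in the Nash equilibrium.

744.1875

Firm D's profit: π = x_D(160 − 3x_D − 2x_A) − 40x_D.
∂π/∂x_D = 120 − 6x_D − 2x_A = 0 ⇒ x_D = 20 − (1/3)x_A.
Similarly x_A = 18 − (1/3)x_D.
Solving the two reaction functions simultaneously: (1 − (−1/3)(−1/3))x_D = 20 − (1/3)·18, so (8/9)x_D = 14 and x_D = 15.75.
Then x_A = 18 − (1/3)·15.75 = 12.75.
P_D = 160 − 3·15.75 − 2·12.75 = 87.25.
Profit = (87.25 − 40)·15.75 = 744.1875.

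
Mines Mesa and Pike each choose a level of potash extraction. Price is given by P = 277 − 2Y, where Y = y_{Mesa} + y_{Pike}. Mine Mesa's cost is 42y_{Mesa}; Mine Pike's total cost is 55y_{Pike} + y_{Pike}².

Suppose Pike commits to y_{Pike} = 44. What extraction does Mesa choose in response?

Mine Mesa's profit: π = y_{Mesa}(277 − 2(y_{Mesa} + y_{Pike})) − 42y_{Mesa}.
∂π/∂y_{Mesa} = 235 − 4y_{Mesa} − 2y_{Pike} = 0, so y_{Mesa} = 58.75 − 0.5y_{Pike}.
At y_{Pike} = 44: y_{Mesa} = 58.75 − 0.5·44 = 36.75.

36.75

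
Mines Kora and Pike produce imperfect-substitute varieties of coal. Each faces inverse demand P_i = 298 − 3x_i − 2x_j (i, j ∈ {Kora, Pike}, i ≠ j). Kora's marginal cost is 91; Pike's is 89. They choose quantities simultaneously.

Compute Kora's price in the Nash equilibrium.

168.25

Mine Kora's profit: π = x_{Kora}(298 − 3x_{Kora} − 2x_{Pike}) − 91x_{Kora}.
∂π/∂x_{Kora} = 207 − 6x_{Kora} − 2x_{Pike} = 0 ⇒ x_{Kora} = 34.5 − (1/3)x_{Pike}.
Similarly x_{Pike} = 209/6 − (1/3)x_{Kora}.
Solving the two reaction functions simultaneously: (1 − (−1/3)(−1/3))x_{Kora} = 34.5 − (1/3)·(209/6), so (8/9)x_{Kora} = 206/9 and x_{Kora} = 25.75.
Then x_{Pike} = 209/6 − (1/3)·25.75 = 26.25.
P_{Kora} = 298 − 3·25.75 − 2·26.25 = 168.25.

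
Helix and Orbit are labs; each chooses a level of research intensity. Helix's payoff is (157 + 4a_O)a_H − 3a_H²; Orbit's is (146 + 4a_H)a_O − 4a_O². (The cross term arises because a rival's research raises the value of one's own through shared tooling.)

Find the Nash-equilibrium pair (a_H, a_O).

57.5, 47

Expanding Helix's payoff: 157a_H + 4a_Oa_H − 3a_H².
∂π/∂a_H = 157 + 4a_O − 6a_H = 0, so a_H = 157/6 + (2/3)a_O.
Likewise for Orbit: a_O = 18.25 + 0.5a_H.
Substituting the second reaction function into the first: a_H = 157/6 + (2/3)(18.25 + 0.5a_H), which gives (2/3)a_H = 115/3 ⇒ a_H = 57.5.
Then a_O = 18.25 + 0.5·57.5 = 47.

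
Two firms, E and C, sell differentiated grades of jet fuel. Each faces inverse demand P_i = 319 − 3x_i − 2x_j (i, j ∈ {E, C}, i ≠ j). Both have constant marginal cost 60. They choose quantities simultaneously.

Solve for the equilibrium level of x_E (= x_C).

32.375

Firm E's profit: π = x_E(319 − 3x_E − 2x_C) − 60x_E.
∂π/∂x_E = 259 − 6x_E − 2x_C = 0 ⇒ x_E = 259/6 − (1/3)x_C.
By symmetry x_C = x_E; substituting into the reaction function, (4/3)x_E = 259/6 and x_E = 32.375.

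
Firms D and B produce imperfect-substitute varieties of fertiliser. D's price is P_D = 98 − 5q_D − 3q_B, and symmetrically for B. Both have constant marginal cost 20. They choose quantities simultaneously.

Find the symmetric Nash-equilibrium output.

Firm D's profit: π = q_D(98 − 5q_D − 3q_B) − 20q_D.
∂π/∂q_D = 78 − 10q_D − 3q_B = 0 ⇒ q_D = 7.8 − 0.3q_B.
By symmetry q_B = q_D; substituting into the reaction function, 1.3q_D = 7.8 and q_D = 6.

6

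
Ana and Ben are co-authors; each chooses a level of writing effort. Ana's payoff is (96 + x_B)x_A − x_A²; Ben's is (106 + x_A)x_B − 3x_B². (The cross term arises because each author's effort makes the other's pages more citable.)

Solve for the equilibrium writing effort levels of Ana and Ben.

62, 28

Expanding Ana's payoff: 96x_A + x_Bx_A − x_A².
∂π/∂x_A = 96 + x_B − 2x_A = 0, so x_A = 48 + 0.5x_B.
Likewise for Ben: x_B = 53/3 + (1/6)x_A.
Substituting the second reaction function into the first: x_A = 48 + 0.5(53/3 + (1/6)x_A), which gives (11/12)x_A = 341/6 ⇒ x_A = 62.
Then x_B = 53/3 + (1/6)·62 = 28.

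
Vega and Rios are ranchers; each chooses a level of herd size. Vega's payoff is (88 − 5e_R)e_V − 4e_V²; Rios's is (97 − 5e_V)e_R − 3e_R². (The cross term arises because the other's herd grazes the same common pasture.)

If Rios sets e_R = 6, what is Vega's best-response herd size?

Expanding Vega's payoff: 88e_V − 5e_Re_V − 4e_V².
∂π/∂e_V = 88 − 5e_R − 8e_V = 0, so e_V = 11 − 0.625e_R.
At e_R = 6: e_V = 11 − 0.625·6 = 7.25.

7.25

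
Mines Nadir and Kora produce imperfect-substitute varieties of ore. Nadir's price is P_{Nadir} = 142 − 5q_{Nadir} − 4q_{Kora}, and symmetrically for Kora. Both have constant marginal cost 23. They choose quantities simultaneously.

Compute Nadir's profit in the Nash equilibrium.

Mine Nadir's profit: π = q_{Nadir}(142 − 5q_{Nadir} − 4q_{Kora}) − 23q_{Nadir}.
∂π/∂q_{Nadir} = 119 − 10q_{Nadir} − 4q_{Kora} = 0 ⇒ q_{Nadir} = 11.9 − 0.4q_{Kora}.
By symmetry q_{Kora} = q_{Nadir}; substituting into the reaction function, 1.4q_{Nadir} = 11.9 and q_{Nadir} = 8.5.
P_{Nadir} = 142 − 5·8.5 − 4·8.5 = 65.5.
Profit = (65.5 − 23)·8.5 = 361.25.

361.25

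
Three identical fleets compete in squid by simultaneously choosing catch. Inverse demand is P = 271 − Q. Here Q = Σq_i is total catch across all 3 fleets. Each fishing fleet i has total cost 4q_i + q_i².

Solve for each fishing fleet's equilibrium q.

A representative fishing fleet's profit is π_i = q_i(271 − Q) − 4q_i − q_i², with Q = q_i + Σ_{j≠i} q_j.
First-order condition: 267 − 4q_i − Σ_{j≠i} q_j = 0.
Imposing symmetry (q_j = q for all j) turns Σ_{j≠i} q_j into 2q, so 267 = 6q and q = 44.5.

44.5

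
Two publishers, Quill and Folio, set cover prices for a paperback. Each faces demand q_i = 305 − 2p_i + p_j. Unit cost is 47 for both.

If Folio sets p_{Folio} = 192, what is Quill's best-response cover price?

147.75

Quill's profit: π = (p_{Quill} − 47)(305 − 2p_{Quill} + p_{Folio}).
∂π/∂p_{Quill} = 399 − 4p_{Quill} + p_{Folio} = 0 ⇒ p_{Quill} = 99.75 + 0.25p_{Folio}.
At p_{Folio} = 192: p_{Quill} = 99.75 + 0.25·192 = 147.75.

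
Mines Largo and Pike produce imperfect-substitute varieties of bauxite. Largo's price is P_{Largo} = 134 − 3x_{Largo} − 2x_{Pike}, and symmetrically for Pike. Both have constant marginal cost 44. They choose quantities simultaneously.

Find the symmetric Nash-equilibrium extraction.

Mine Largo's profit: π = x_{Largo}(134 − 3x_{Largo} − 2x_{Pike}) − 44x_{Largo}.
∂π/∂x_{Largo} = 90 − 6x_{Largo} − 2x_{Pike} = 0 ⇒ x_{Largo} = 15 − (1/3)x_{Pike}.
By symmetry x_{Pike} = x_{Largo}; substituting into the reaction function, (4/3)x_{Largo} = 15 and x_{Largo} = 11.25.

11.25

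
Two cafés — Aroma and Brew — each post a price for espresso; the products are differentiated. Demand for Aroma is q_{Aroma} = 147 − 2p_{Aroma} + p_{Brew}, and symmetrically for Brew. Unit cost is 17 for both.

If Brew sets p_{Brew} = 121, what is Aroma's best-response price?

Aroma's profit: π = (p_{Aroma} − 17)(147 − 2p_{Aroma} + p_{Brew}).
∂π/∂p_{Aroma} = 181 − 4p_{Aroma} + p_{Brew} = 0 ⇒ p_{Aroma} = 45.25 + 0.25p_{Brew}.
At p_{Brew} = 121: p_{Aroma} = 45.25 + 0.25·121 = 75.5.

75.5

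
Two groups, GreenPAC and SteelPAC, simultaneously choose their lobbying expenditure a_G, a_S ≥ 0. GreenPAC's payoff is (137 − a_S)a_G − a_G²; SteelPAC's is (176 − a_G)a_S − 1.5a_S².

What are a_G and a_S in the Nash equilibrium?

Expanding GreenPAC's payoff: 137a_G − a_Sa_G − a_G².
∂π/∂a_G = 137 − a_S − 2a_G = 0, so a_G = 68.5 − 0.5a_S.
Likewise for SteelPAC: a_S = 176/3 − (1/3)a_G.
Plugging a_S into GreenPAC's best response: a_G = 68.5 − 0.5(176/3 − (1/3)a_G) ⇒ (5/6)a_G = 235/6, so a_G = 47.
Then a_S = 176/3 − (1/3)·47 = 43.

47, 43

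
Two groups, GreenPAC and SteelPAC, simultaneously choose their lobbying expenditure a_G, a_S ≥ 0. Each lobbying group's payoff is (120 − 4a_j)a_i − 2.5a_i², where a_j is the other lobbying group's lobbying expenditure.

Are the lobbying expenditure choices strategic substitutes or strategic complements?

GreenPAC's payoff is (120 − 4a_S)a_G − 2.5a_G².
∂π/∂a_G = 120 − 4a_S − 5a_G = 0, so a_G = 24 − 0.8a_S.
The best-response slope da_G/da_S = −0.8 < 0: the reaction function is downward-sloping, so the choices are strategic substitutes.

strategic substitutes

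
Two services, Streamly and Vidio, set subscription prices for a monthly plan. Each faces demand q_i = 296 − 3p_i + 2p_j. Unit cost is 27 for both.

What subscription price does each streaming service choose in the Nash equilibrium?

Streamly's profit: π = (p_{Streamly} − 27)(296 − 3p_{Streamly} + 2p_{Vidio}).
∂π/∂p_{Streamly} = 377 − 6p_{Streamly} + 2p_{Vidio} = 0 ⇒ p_{Streamly} = 377/6 + (1/3)p_{Vidio}.
The game is symmetric, so in equilibrium p_{Vidio} = p_{Streamly}: the reaction function gives (2/3)p_{Streamly} = 377/6, hence p_{Streamly} = 94.25.

94.25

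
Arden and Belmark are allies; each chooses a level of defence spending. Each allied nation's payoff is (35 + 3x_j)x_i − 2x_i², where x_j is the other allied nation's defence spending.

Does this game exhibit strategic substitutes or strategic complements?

Arden's payoff is (35 + 3x_B)x_A − 2x_A².
∂π/∂x_A = 35 + 3x_B − 4x_A = 0, so x_A = 8.75 + 0.75x_B.
The best-response slope dx_A/dx_B = 0.75 > 0: the reaction function is upward-sloping, so the choices are strategic complements.

strategic complements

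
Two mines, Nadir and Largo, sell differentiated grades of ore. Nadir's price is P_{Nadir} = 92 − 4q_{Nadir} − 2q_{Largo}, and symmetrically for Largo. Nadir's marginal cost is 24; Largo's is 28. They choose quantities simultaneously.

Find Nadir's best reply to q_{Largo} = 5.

Mine Nadir's profit: π = q_{Nadir}(92 − 4q_{Nadir} − 2q_{Largo}) − 24q_{Nadir}.
∂π/∂q_{Nadir} = 68 − 8q_{Nadir} − 2q_{Largo} = 0 ⇒ q_{Nadir} = 8.5 − 0.25q_{Largo}.
At q_{Largo} = 5: q_{Nadir} = 8.5 − 0.25·5 = 7.25.

7.25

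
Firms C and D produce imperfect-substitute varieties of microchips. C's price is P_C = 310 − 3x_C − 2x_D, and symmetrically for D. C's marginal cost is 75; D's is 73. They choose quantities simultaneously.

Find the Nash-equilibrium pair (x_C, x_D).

29.25, 29.75

Firm C's profit: π = x_C(310 − 3x_C − 2x_D) − 75x_C.
∂π/∂x_C = 235 − 6x_C − 2x_D = 0 ⇒ x_C = 235/6 − (1/3)x_D.
Similarly x_D = 39.5 − (1/3)x_C.
Plugging x_D into C's best response: x_C = 235/6 − (1/3)(39.5 − (1/3)x_C) ⇒ (8/9)x_C = 26, so x_C = 29.25.
Then x_D = 39.5 − (1/3)·29.25 = 29.75.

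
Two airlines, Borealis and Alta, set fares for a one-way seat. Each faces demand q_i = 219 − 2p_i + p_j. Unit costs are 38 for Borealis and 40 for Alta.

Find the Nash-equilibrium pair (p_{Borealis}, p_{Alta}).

Borealis's profit: π = (p_{Borealis} − 38)(219 − 2p_{Borealis} + p_{Alta}).
∂π/∂p_{Borealis} = 295 − 4p_{Borealis} + p_{Alta} = 0 ⇒ p_{Borealis} = 73.75 + 0.25p_{Alta}.
Similarly p_{Alta} = 74.75 + 0.25p_{Borealis}.
Solving the two reaction functions simultaneously: (1 − (0.25)(0.25))p_{Borealis} = 73.75 + 0.25·74.75, so 0.9375p_{Borealis} = 92.4375 and p_{Borealis} = 98.6.
Then p_{Alta} = 74.75 + 0.25·98.6 = 99.4.

98.6, 99.4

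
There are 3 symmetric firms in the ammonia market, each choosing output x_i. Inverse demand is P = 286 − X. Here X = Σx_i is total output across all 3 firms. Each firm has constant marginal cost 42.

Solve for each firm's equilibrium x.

61

A representative firm's profit is π_i = x_i(286 − X) − 42x_i, with X = x_i + Σ_{j≠i} x_j.
First-order condition: 244 − 2x_i − Σ_{j≠i} x_j = 0.
With identical firms, set every x_j = x: then 244 − 2x − 2x = 0, i.e. x = 244/4 = 61.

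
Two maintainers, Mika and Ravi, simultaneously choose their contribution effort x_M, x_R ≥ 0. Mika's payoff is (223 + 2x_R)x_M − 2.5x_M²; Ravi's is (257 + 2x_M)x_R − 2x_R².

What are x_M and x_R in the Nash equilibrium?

Expanding Mika's payoff: 223x_M + 2x_Rx_M − 2.5x_M².
∂π/∂x_M = 223 + 2x_R − 5x_M = 0, so x_M = 44.6 + 0.4x_R.
Likewise for Ravi: x_R = 64.25 + 0.5x_M.
Plugging x_R into Mika's best response: x_M = 44.6 + 0.4(64.25 + 0.5x_M) ⇒ 0.8x_M = 70.3, so x_M = 87.875.
Then x_R = 64.25 + 0.5·87.875 = 108.1875.

87.875, 108.1875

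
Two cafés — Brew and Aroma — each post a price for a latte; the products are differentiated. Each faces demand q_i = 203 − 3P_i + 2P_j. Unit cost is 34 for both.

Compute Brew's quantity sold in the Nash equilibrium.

Brew's profit: π = (P_{Brew} − 34)(203 − 3P_{Brew} + 2P_{Aroma}).
∂π/∂P_{Brew} = 305 − 6P_{Brew} + 2P_{Aroma} = 0 ⇒ P_{Brew} = 305/6 + (1/3)P_{Aroma}.
Setting P_{Brew} = P_{Aroma} in the reaction function: P_{Brew} = 305/6 + (1/3)P_{Brew}, so P_{Brew} = (305/6) / (2/3) = 76.25.
q_{Brew} = 203 − 3·76.25 + 2·76.25 = 126.75.

126.75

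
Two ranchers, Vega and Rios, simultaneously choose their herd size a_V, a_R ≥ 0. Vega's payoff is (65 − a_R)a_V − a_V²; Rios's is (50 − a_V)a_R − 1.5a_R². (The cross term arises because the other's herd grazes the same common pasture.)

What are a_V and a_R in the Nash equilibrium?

29, 7

Expanding Vega's payoff: 65a_V − a_Ra_V − a_V².
∂π/∂a_V = 65 − a_R − 2a_V = 0, so a_V = 32.5 − 0.5a_R.
Likewise for Rios: a_R = 50/3 − (1/3)a_V.
Plugging a_R into Vega's best response: a_V = 32.5 − 0.5(50/3 − (1/3)a_V) ⇒ (5/6)a_V = 145/6, so a_V = 29.
Then a_R = 50/3 − (1/3)·29 = 7.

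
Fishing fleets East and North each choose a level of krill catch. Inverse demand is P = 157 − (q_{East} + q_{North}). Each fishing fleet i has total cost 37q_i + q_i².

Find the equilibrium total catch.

48

Fishing fleet East's profit: π = q_{East}(157 − (q_{East} + q_{North})) − 37q_{East} − q_{East}².
∂π/∂q_{East} = 120 − 4q_{East} − q_{North} = 0, so q_{East} = 30 − 0.25q_{North}.
Setting q_{East} = q_{North} in the reaction function: q_{East} = 30 − 0.25q_{East}, so q_{East} = 30 / 1.25 = 24.
Total catch: 24 + 24 = 48.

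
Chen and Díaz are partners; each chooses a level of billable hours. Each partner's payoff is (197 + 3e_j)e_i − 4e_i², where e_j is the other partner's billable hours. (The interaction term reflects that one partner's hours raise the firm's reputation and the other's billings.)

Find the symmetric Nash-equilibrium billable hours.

Chen's payoff is (197 + 3e_D)e_C − 4e_C².
∂π/∂e_C = 197 + 3e_D − 8e_C = 0, so e_C = 24.625 + 0.375e_D.
Setting e_C = e_D in the reaction function: e_C = 24.625 + 0.375e_C, so e_C = 24.625 / 0.625 = 39.4.

39.4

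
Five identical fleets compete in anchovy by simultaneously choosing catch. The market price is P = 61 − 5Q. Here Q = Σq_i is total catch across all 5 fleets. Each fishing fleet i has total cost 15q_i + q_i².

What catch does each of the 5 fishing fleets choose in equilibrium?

A representative fishing fleet's profit is π_i = q_i(61 − 5Q) − 15q_i − q_i², with Q = q_i + Σ_{j≠i} q_j.
First-order condition: 46 − 12q_i − 5Σ_{j≠i} q_j = 0.
With identical fishing fleets, set every q_j = q: then 46 − 12q − 20q = 0, i.e. q = 46/32 = 1.4375.

1.4375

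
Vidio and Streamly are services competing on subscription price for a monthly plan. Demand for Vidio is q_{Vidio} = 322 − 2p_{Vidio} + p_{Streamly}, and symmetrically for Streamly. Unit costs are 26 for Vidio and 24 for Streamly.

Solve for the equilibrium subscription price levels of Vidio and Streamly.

124.4, 123.6

Vidio's profit: π = (p_{Vidio} − 26)(322 − 2p_{Vidio} + p_{Streamly}).
∂π/∂p_{Vidio} = 374 − 4p_{Vidio} + p_{Streamly} = 0 ⇒ p_{Vidio} = 93.5 + 0.25p_{Streamly}.
Similarly p_{Streamly} = 92.5 + 0.25p_{Vidio}.
Plugging p_{Streamly} into Vidio's best response: p_{Vidio} = 93.5 + 0.25(92.5 + 0.25p_{Vidio}) ⇒ 0.9375p_{Vidio} = 116.625, so p_{Vidio} = 124.4.
Then p_{Streamly} = 92.5 + 0.25·124.4 = 123.6.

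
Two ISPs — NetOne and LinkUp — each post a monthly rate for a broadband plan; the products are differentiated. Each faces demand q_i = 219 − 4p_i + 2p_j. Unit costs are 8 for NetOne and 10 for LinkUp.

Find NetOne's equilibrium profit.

4651.24

NetOne's profit: π = (p_{NetOne} − 8)(219 − 4p_{NetOne} + 2p_{LinkUp}).
∂π/∂p_{NetOne} = 251 − 8p_{NetOne} + 2p_{LinkUp} = 0 ⇒ p_{NetOne} = 31.375 + 0.25p_{LinkUp}.
Similarly p_{LinkUp} = 32.375 + 0.25p_{NetOne}.
Plugging p_{LinkUp} into NetOne's best response: p_{NetOne} = 31.375 + 0.25(32.375 + 0.25p_{NetOne}) ⇒ 0.9375p_{NetOne} = 1263/32, so p_{NetOne} = 42.1.
Then p_{LinkUp} = 32.375 + 0.25·42.1 = 42.9.
q_{NetOne} = 219 − 4·42.1 + 2·42.9 = 136.4.
Profit = (42.1 − 8)·136.4 = 4651.24.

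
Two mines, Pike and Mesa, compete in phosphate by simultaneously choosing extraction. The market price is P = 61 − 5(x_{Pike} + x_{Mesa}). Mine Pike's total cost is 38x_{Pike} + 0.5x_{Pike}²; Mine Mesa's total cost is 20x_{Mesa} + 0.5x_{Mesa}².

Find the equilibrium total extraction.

Mine Pike's profit: π = x_{Pike}(61 − 5(x_{Pike} + x_{Mesa})) − 38x_{Pike} − 0.5x_{Pike}².
∂π/∂x_{Pike} = 23 − 11x_{Pike} − 5x_{Mesa} = 0, so x_{Pike} = 23/11 − (5/11)x_{Mesa}.
By the same steps for Mesa: x_{Mesa} = 41/11 − (5/11)x_{Pike}.
Substituting the second reaction function into the first: x_{Pike} = 23/11 − (5/11)(41/11 − (5/11)x_{Pike}), which gives (96/121)x_{Pike} = 48/121 ⇒ x_{Pike} = 0.5.
Then x_{Mesa} = 41/11 − (5/11)·0.5 = 3.5.
Total extraction: 0.5 + 3.5 = 4.

4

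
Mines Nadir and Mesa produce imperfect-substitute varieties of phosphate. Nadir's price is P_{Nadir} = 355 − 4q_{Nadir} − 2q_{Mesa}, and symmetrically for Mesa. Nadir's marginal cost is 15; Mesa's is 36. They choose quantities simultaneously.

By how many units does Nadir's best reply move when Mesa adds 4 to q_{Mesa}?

Mine Nadir's profit: π = q_{Nadir}(355 − 4q_{Nadir} − 2q_{Mesa}) − 15q_{Nadir}.
∂π/∂q_{Nadir} = 340 − 8q_{Nadir} − 2q_{Mesa} = 0 ⇒ q_{Nadir} = 42.5 − 0.25q_{Mesa}.
The reaction-function slope is −0.25, so a 4-unit rise in q_{Mesa} moves q_{Nadir} by −0.25 × 4 = −1. Nadir's best response falls — the actions are strategic substitutes.

-1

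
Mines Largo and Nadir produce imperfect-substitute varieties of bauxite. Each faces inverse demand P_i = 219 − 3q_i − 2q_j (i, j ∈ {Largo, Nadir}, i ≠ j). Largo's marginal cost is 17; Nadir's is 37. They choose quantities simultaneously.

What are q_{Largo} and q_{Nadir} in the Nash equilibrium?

Mine Largo's profit: π = q_{Largo}(219 − 3q_{Largo} − 2q_{Nadir}) − 17q_{Largo}.
∂π/∂q_{Largo} = 202 − 6q_{Largo} − 2q_{Nadir} = 0 ⇒ q_{Largo} = 101/3 − (1/3)q_{Nadir}.
Similarly q_{Nadir} = 91/3 − (1/3)q_{Largo}.
Substituting the second reaction function into the first: q_{Largo} = 101/3 − (1/3)(91/3 − (1/3)q_{Largo}), which gives (8/9)q_{Largo} = 212/9 ⇒ q_{Largo} = 26.5.
Then q_{Nadir} = 91/3 − (1/3)·26.5 = 21.5.

26.5, 21.5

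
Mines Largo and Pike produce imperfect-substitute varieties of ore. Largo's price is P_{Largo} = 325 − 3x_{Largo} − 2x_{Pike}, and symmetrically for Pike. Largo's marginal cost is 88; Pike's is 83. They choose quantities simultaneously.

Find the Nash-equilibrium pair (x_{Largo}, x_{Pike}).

29.3125, 30.5625

Mine Largo's profit: π = x_{Largo}(325 − 3x_{Largo} − 2x_{Pike}) − 88x_{Largo}.
∂π/∂x_{Largo} = 237 − 6x_{Largo} − 2x_{Pike} = 0 ⇒ x_{Largo} = 39.5 − (1/3)x_{Pike}.
Similarly x_{Pike} = 121/3 − (1/3)x_{Largo}.
Substituting the second reaction function into the first: x_{Largo} = 39.5 − (1/3)(121/3 − (1/3)x_{Largo}), which gives (8/9)x_{Largo} = 469/18 ⇒ x_{Largo} = 29.3125.
Then x_{Pike} = 121/3 − (1/3)·29.3125 = 30.5625.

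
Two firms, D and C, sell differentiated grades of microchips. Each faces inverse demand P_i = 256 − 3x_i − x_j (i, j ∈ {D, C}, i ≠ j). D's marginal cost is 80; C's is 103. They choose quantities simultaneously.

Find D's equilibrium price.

157.4

Firm D's profit: π = x_D(256 − 3x_D − x_C) − 80x_D.
∂π/∂x_D = 176 − 6x_D − x_C = 0 ⇒ x_D = 88/3 − (1/6)x_C.
Similarly x_C = 25.5 − (1/6)x_D.
Solving the two reaction functions simultaneously: (1 − (−1/6)(−1/6))x_D = 88/3 − (1/6)·25.5, so (35/36)x_D = 301/12 and x_D = 25.8.
Then x_C = 25.5 − (1/6)·25.8 = 21.2.
P_D = 256 − 3·25.8 − 21.2 = 157.4.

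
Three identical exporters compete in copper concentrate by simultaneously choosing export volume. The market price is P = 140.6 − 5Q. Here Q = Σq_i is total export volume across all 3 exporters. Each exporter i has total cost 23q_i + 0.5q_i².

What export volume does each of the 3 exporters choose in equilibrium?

A representative exporter's profit is π_i = q_i(140.6 − 5Q) − 23q_i − 0.5q_i², with Q = q_i + Σ_{j≠i} q_j.
First-order condition: 117.6 − 11q_i − 5Σ_{j≠i} q_j = 0.
With identical exporters, set every q_j = q: then 117.6 − 11q − 10q = 0, i.e. q = 117.6/21 = 5.6.

5.6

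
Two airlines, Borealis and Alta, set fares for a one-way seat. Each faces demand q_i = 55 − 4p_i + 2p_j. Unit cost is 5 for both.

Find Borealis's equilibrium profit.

Borealis's profit: π = (p_{Borealis} − 5)(55 − 4p_{Borealis} + 2p_{Alta}).
∂π/∂p_{Borealis} = 75 − 8p_{Borealis} + 2p_{Alta} = 0 ⇒ p_{Borealis} = 9.375 + 0.25p_{Alta}.
By symmetry p_{Alta} = p_{Borealis}; substituting into the reaction function, 0.75p_{Borealis} = 9.375 and p_{Borealis} = 12.5.
q_{Borealis} = 55 − 4·12.5 + 2·12.5 = 30.
Profit = (12.5 − 5)·30 = 225.

225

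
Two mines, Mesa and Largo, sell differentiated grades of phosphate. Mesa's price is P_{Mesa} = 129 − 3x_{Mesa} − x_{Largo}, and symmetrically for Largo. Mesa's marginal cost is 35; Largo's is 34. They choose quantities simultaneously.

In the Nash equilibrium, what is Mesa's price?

Mine Mesa's profit: π = x_{Mesa}(129 − 3x_{Mesa} − x_{Largo}) − 35x_{Mesa}.
∂π/∂x_{Mesa} = 94 − 6x_{Mesa} − x_{Largo} = 0 ⇒ x_{Mesa} = 47/3 − (1/6)x_{Largo}.
Similarly x_{Largo} = 95/6 − (1/6)x_{Mesa}.
Substituting the second reaction function into the first: x_{Mesa} = 47/3 − (1/6)(95/6 − (1/6)x_{Mesa}), which gives (35/36)x_{Mesa} = 469/36 ⇒ x_{Mesa} = 13.4.
Then x_{Largo} = 95/6 − (1/6)·13.4 = 13.6.
P_{Mesa} = 129 − 3·13.4 − 13.6 = 75.2.

75.2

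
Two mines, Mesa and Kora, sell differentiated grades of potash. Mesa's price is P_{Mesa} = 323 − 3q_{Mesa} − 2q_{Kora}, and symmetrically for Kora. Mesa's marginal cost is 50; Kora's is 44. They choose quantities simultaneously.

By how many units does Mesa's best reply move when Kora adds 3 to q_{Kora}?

Mine Mesa's profit: π = q_{Mesa}(323 − 3q_{Mesa} − 2q_{Kora}) − 50q_{Mesa}.
∂π/∂q_{Mesa} = 273 − 6q_{Mesa} − 2q_{Kora} = 0 ⇒ q_{Mesa} = 45.5 − (1/3)q_{Kora}.
The reaction-function slope is −1/3, so a 3-unit rise in q_{Kora} moves q_{Mesa} by −1/3 × 3 = −1. Mesa's best response falls — the actions are strategic substitutes.

-1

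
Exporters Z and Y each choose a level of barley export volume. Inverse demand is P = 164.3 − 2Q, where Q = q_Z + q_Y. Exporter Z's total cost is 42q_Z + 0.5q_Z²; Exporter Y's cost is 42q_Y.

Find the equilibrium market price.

Exporter Z's profit: π = q_Z(164.3 − 2(q_Z + q_Y)) − 42q_Z − 0.5q_Z².
∂π/∂q_Z = 122.3 − 5q_Z − 2q_Y = 0, so q_Z = 24.46 − 0.4q_Y.
For Y: ∂π/∂q_Y = 122.3 − 4q_Y − 2q_Z = 0 ⇒ q_Y = 30.575 − 0.5q_Z.
Substituting the second reaction function into the first: q_Z = 24.46 − 0.4(30.575 − 0.5q_Z), which gives 0.8q_Z = 12.23 ⇒ q_Z = 15.2875.
Then q_Y = 30.575 − 0.5·15.2875 = 3669/160.
Equilibrium price: P = 164.3 − 2·(1223/32) = 87.8625.

87.8625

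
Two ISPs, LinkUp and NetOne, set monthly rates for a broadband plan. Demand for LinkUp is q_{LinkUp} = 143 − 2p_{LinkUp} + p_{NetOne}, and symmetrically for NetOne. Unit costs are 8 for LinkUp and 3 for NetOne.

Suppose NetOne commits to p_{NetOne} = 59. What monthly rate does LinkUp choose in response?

LinkUp's profit: π = (p_{LinkUp} − 8)(143 − 2p_{LinkUp} + p_{NetOne}).
∂π/∂p_{LinkUp} = 159 − 4p_{LinkUp} + p_{NetOne} = 0 ⇒ p_{LinkUp} = 39.75 + 0.25p_{NetOne}.
At p_{NetOne} = 59: p_{LinkUp} = 39.75 + 0.25·59 = 54.5.

54.5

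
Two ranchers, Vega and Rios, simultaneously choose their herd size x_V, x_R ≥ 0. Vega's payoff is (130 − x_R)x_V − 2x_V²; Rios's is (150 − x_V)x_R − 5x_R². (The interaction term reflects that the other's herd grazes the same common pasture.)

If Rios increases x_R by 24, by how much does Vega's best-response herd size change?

Expanding Vega's payoff: 130x_V − x_Rx_V − 2x_V².
∂π/∂x_V = 130 − x_R − 4x_V = 0, so x_V = 32.5 − 0.25x_R.
The reaction-function slope is −0.25, so a 24-unit rise in x_R moves x_V by −0.25 × 24 = −6. Vega's best response falls — the actions are strategic substitutes.

-6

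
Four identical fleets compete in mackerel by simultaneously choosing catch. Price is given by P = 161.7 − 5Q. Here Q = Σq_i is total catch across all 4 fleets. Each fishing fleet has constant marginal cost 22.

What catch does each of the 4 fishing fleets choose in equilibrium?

A representative fishing fleet's profit is π_i = q_i(161.7 − 5Q) − 22q_i, with Q = q_i + Σ_{j≠i} q_j.
First-order condition: 139.7 − 10q_i − 5Σ_{j≠i} q_j = 0.
Imposing symmetry (q_j = q for all j) turns Σ_{j≠i} q_j into 3q, so 139.7 = 25q and q = 5.588.

5.588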